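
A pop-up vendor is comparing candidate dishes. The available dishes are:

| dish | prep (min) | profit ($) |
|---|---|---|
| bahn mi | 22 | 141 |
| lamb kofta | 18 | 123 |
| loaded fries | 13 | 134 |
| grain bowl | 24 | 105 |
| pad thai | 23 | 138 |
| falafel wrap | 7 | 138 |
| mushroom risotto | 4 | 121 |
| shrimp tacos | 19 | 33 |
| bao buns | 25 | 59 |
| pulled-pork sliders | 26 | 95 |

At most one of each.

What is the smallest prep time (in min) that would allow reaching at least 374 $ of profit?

Look for the lowest-prep combination reaching 374.
loaded fries + falafel wrap + mushroom risotto: 393 profit at 24 min.
No combination under 24 min hits 374.

24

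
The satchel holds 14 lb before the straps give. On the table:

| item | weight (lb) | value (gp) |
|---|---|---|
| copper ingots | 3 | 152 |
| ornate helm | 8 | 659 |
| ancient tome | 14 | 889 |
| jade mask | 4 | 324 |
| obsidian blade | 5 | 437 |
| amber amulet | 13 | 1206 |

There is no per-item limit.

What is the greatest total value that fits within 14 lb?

Density check — amber amulet 92.77, obsidian blade 87.40, ornate helm 82.38 are the best per lb.
Amber amulet uses 13 of the 14 lb and totals 1206.
No other feasible combination exceeds 1206.

1206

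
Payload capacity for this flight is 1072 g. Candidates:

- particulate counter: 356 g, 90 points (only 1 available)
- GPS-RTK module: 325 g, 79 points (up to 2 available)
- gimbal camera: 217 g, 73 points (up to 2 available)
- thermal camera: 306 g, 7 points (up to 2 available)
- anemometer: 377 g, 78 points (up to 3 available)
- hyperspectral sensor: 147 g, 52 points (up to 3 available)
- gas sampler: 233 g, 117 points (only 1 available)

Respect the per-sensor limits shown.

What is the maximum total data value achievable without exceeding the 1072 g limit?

373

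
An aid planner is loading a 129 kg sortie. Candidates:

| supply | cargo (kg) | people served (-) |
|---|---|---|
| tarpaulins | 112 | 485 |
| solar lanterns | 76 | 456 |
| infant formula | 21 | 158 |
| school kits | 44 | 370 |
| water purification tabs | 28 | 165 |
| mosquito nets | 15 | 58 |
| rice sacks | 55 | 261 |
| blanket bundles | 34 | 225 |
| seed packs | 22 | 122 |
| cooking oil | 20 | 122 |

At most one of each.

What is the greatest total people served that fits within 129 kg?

918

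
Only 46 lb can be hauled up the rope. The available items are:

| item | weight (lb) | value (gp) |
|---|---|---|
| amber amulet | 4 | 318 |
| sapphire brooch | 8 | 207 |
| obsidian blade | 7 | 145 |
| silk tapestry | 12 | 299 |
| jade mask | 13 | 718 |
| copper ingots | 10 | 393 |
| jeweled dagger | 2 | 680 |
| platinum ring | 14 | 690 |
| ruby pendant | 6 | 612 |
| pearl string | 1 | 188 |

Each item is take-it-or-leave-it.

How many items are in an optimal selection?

Best achievable value is 3281.
For example jade mask + copper ingots + jeweled dagger + platinum ring + ruby pendant + pearl string achieves it, using 46 lb.
All optima have 6 items.

6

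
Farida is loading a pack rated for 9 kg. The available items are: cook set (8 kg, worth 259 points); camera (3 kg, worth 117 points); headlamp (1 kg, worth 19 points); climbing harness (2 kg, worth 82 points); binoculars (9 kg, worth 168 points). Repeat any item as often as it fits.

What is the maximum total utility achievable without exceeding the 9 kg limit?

363

By utility per kg: climbing harness 41.00, camera 39.00, cook set 32.38 lead.
Taking the top-ratio items first gives headlamp + 4×climbing harness for 347 (9 kg).
Dropping headlamp and climbing harness frees 3 kg; slotting in camera (3 kg) lifts the total to 363 at 9 kg.
That's the maximum — no swap from here does better than 363.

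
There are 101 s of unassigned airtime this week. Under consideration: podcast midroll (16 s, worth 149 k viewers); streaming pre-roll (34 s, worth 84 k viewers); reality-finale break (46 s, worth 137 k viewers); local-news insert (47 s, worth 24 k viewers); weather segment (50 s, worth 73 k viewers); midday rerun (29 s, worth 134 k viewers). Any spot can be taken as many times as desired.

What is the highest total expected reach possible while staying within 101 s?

6×podcast midroll uses 96 of the 101 s and totals 894.
Nothing else within 101 s beats 894.

894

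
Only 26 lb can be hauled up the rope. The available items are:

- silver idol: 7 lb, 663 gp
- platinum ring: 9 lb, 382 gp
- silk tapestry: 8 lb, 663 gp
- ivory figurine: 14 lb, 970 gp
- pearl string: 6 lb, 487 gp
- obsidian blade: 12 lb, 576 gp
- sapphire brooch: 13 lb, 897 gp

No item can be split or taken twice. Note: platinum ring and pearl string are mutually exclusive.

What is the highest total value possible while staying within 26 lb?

The ratio heuristic lands on silver idol + silk tapestry + pearl string (1813) but leaves 5 lb idle.
Replace silk tapestry with sapphire brooch: the trade gains 234 net, giving 2047 at 26 lb.

2047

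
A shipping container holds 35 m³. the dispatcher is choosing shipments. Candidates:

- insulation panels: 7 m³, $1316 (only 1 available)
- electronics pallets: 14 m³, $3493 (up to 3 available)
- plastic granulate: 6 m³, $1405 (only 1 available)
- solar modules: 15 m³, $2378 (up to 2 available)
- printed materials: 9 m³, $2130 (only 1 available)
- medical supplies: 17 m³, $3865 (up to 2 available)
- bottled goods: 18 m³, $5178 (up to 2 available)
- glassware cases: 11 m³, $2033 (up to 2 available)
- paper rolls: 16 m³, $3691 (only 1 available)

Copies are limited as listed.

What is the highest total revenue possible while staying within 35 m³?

Density check — bottled goods 287.67, electronics pallets 249.50, printed materials 236.67 are the best per m³.
Greedy by ratio would take electronics pallets + bottled goods: 32 m³ used, total 8671.
The 14 m³ tied up in electronics pallets is better spent on medical supplies — total rises to 9043 (35 m³).

9043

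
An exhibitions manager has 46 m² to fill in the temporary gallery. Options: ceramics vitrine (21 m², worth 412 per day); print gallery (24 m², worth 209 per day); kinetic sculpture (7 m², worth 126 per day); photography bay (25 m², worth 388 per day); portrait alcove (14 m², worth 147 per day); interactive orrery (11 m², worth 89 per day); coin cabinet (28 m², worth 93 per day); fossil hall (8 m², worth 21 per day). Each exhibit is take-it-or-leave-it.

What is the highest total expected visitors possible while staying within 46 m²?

A density-first pass picks ceramics vitrine + kinetic sculpture + portrait alcove — 685 at 42 m².
Replace kinetic sculpture and portrait alcove with photography bay: the trade gains 115 net, giving 800 at 46 m².
Runner-up ceramics vitrine + kinetic sculpture + portrait alcove tops out at 685.

800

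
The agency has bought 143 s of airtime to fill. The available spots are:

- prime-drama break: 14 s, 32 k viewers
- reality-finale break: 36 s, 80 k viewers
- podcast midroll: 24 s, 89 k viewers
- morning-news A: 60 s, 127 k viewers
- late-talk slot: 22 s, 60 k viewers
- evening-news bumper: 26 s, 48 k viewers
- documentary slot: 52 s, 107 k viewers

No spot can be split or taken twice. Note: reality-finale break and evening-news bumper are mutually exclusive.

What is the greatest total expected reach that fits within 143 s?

Reality-finale break + podcast midroll + morning-news A + late-talk slot uses 142 of the 143 s and totals 356.
Nothing else feasible within 143 s beats 356.

356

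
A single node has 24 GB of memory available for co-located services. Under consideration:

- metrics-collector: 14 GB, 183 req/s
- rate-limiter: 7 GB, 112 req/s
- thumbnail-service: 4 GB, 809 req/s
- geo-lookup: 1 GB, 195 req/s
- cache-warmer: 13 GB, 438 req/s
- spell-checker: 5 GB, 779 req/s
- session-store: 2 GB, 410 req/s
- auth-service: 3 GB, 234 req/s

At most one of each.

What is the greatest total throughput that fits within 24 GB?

Rate-limiter + thumbnail-service + geo-lookup + spell-checker + session-store + auth-service uses 22 of the 24 GB and totals 2539.

2539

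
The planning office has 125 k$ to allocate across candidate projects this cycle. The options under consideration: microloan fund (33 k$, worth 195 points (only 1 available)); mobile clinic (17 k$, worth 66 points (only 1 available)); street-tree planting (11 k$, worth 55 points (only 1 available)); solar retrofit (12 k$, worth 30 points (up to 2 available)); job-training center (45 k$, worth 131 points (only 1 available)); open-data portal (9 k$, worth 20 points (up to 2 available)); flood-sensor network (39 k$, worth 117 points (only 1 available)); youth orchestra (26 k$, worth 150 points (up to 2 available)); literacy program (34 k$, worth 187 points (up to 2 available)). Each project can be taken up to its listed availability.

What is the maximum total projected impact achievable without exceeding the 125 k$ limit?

Ranking by ratio (projected impact/k$): microloan fund 5.91, youth orchestra 5.77, literacy program 5.50, street-tree planting 5.00.
Best packing: microloan fund + 2×youth orchestra + literacy program — 119 k$, 682 total.
No other feasible combination exceeds 682.

682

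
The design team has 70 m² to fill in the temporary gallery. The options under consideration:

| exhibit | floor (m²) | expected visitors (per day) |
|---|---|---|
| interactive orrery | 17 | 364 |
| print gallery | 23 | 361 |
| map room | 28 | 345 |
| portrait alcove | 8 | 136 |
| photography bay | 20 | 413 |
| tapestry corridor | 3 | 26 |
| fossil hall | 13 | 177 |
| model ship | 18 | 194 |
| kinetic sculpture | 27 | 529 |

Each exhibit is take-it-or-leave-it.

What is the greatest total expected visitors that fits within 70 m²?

1332

By expected visitors per m²: interactive orrery 21.41, photography bay 20.65, kinetic sculpture 19.59 lead.
The ratio ordering already packs tightly: interactive orrery + photography bay + tapestry corridor + kinetic sculpture, 67 m², 1332.
No other feasible combination exceeds 1332.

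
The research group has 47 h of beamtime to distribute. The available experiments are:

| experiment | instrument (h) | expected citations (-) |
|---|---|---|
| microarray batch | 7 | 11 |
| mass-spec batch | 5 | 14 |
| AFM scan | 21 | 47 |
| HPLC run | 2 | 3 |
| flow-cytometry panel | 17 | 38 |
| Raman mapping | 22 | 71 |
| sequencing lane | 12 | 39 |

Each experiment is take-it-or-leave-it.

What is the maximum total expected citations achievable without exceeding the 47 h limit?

135

Ranking by ratio (expected citations/h): sequencing lane 3.25, Raman mapping 3.23, mass-spec batch 2.80.
Taking microarray batch + mass-spec batch + Raman mapping + sequencing lane: 46 h used, 135 in expected citations.
Next best is mass-spec batch + HPLC run + Raman mapping + sequencing lane at 127 (41 h) — short by 8.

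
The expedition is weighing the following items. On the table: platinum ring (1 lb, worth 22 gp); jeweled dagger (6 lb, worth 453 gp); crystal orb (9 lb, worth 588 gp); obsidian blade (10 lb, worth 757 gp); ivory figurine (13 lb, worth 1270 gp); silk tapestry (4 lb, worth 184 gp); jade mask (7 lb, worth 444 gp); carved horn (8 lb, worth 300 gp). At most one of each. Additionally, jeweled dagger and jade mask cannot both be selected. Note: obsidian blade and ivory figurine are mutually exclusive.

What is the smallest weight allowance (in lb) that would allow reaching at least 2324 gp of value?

Look for the lowest-weight combination reaching 2324.
Taking platinum ring + jeweled dagger + crystal orb + ivory figurine gives 2333 (≥ 2324) for 29 lb.
Below 29 lb the best achievable stays under 2324.

29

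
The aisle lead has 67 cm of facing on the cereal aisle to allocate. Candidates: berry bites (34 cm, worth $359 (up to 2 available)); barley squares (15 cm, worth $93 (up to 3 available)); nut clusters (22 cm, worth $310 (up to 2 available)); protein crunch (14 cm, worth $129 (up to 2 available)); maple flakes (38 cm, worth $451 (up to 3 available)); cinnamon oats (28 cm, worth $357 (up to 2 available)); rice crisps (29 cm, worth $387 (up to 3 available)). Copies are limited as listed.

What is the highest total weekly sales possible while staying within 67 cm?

Density check — nut clusters 14.09, rice crisps 13.34, cinnamon oats 12.75 are the best per cm.
A density-first pass picks 2×nut clusters + protein crunch — 749 at 58 cm.
Replace 2×nut clusters and protein crunch with maple flakes + rice crisps: the trade gains 89 net, giving 838 at 67 cm.
Nothing else within 67 cm beats 838.

838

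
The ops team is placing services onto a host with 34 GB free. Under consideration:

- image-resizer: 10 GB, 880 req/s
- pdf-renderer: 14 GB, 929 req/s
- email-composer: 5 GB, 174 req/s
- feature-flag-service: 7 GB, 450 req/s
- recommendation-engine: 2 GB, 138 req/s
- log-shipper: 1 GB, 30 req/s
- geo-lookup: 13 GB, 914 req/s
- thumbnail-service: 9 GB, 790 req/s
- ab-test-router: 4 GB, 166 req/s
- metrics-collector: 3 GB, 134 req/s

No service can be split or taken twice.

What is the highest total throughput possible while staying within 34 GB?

2722

Density check — image-resizer 88.00, thumbnail-service 87.78, geo-lookup 70.31, recommendation-engine 69.00 are the best per GB.
The ratio ordering already packs tightly: image-resizer + recommendation-engine + geo-lookup + thumbnail-service, 34 GB, 2722.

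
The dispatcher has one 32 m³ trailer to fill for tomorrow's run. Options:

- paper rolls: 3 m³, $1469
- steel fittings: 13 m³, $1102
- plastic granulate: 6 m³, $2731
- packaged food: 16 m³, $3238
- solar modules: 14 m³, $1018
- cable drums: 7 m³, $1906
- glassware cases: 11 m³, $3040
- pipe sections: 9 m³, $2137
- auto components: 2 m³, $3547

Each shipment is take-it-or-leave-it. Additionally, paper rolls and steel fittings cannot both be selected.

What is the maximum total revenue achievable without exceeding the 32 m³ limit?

Density check — auto components 1773.50, paper rolls 489.67, plastic granulate 455.17 are the best per m³.
The ratio heuristic lands on paper rolls + plastic granulate + cable drums + glassware cases + auto components (12693) but leaves 3 m³ idle.
The 7 m³ tied up in cable drums is better spent on pipe sections — total rises to 12924 (31 m³).
Every other selection either busts 32 m³ or breaks a pairing rule or fails to beat 12924.

12924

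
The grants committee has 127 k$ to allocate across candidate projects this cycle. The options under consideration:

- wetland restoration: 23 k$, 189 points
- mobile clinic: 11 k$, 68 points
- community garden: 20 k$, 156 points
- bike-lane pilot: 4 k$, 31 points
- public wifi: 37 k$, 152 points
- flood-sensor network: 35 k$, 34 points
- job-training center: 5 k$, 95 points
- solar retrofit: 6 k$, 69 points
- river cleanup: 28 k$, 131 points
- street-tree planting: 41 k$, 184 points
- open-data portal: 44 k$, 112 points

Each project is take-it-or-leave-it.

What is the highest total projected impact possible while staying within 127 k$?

855

Greedy by ratio would take wetland restoration + mobile clinic + community garden + bike-lane pilot + job-training center + solar retrofit + river cleanup: 97 k$ used, total 739.
Dropping mobile clinic frees 11 k$; slotting in street-tree planting (41 k$) lifts the total to 855 at 127 k$.
That's the maximum — no swap from here does better than 855.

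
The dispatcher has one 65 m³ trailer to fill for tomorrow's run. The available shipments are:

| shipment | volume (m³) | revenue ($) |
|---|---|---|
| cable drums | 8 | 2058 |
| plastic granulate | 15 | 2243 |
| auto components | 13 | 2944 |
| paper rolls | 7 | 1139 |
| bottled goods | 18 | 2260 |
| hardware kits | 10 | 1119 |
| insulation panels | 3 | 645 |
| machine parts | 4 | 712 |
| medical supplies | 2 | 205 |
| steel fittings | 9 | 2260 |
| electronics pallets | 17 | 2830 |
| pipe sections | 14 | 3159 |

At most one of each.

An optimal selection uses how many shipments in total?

6

Optimal total is 13963.
One optimal bundle: cable drums + auto components + machine parts + steel fittings + electronics pallets + pipe sections (65 m³).
Any selection reaching 13963 contains exactly 6 shipments.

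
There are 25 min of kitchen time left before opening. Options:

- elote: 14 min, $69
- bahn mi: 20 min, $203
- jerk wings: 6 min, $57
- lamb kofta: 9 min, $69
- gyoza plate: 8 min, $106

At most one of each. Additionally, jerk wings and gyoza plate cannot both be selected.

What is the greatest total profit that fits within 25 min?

Taking bahn mi: 20 min used, 203 in profit.
Runner-up elote + gyoza plate tops out at 175.

203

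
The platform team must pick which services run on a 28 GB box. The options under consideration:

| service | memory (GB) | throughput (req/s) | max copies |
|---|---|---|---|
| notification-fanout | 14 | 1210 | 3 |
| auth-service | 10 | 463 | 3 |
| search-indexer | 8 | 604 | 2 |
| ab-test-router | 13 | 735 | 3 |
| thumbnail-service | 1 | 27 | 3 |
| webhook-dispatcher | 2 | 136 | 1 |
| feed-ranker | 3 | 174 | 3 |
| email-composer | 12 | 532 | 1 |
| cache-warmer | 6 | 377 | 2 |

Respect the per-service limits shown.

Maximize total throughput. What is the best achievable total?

2420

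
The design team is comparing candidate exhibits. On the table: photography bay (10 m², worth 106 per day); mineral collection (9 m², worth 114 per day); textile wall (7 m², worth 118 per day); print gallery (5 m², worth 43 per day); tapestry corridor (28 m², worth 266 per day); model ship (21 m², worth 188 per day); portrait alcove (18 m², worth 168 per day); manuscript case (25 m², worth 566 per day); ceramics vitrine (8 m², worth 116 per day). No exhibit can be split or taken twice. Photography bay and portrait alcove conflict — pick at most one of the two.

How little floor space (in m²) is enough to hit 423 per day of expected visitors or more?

Look for the lowest-floor combination reaching 423.
manuscript case: 566 expected visitors at 25 m².
No combination under 25 m² hits 423.

25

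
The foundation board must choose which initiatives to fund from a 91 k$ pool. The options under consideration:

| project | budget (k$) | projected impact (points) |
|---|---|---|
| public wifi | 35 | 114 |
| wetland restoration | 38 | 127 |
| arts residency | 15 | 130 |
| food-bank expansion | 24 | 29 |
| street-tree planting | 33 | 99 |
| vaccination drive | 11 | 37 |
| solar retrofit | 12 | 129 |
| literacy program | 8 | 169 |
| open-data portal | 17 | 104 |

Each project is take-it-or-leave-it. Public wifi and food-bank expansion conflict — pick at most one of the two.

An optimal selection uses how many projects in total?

5

Best achievable projected impact is 659.
One optimal bundle: wetland restoration + arts residency + solar retrofit + literacy program + open-data portal (90 k$).
All optima have 5 projects.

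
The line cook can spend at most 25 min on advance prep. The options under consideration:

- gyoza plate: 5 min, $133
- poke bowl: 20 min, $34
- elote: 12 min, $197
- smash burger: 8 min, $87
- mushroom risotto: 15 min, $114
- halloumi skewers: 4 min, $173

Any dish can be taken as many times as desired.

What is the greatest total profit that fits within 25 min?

6×halloumi skewers uses 24 of the 25 min and totals 1038.

1038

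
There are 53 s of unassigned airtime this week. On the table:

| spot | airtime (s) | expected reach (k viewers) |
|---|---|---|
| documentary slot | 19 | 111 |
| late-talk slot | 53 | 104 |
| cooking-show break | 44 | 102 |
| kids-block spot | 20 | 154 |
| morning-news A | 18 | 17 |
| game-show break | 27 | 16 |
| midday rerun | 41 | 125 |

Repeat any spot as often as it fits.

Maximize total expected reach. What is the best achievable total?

Best packing: 2×kids-block spot — 40 s, 308 total.
Nothing else within 53 s beats 308.

308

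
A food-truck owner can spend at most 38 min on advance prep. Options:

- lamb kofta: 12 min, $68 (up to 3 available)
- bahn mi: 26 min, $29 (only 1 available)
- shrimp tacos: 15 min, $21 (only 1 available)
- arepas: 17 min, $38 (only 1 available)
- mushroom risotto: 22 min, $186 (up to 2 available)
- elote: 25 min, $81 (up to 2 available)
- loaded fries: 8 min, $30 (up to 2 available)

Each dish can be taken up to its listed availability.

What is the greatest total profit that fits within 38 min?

254

The ratio ordering already packs tightly: lamb kofta + mushroom risotto, 34 min, 254.
That's the maximum — no swap from here does better than 254.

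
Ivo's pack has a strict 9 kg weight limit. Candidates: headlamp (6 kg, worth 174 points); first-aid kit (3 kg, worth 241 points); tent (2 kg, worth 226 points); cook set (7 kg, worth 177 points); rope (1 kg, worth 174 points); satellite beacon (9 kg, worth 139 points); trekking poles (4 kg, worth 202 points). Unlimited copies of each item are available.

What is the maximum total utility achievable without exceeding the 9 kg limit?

1566

Taking 9×rope: 9 kg used, 1566 in utility.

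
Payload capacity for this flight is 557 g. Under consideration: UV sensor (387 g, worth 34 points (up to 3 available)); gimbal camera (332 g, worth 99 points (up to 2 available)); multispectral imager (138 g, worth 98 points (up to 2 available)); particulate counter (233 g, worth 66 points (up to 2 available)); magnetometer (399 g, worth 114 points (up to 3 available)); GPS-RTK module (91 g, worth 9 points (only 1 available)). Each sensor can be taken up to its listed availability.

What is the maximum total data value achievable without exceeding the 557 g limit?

Taking 2×multispectral imager + particulate counter: 509 g used, 262 in data value.
That's the maximum — no swap from here does better than 262.

262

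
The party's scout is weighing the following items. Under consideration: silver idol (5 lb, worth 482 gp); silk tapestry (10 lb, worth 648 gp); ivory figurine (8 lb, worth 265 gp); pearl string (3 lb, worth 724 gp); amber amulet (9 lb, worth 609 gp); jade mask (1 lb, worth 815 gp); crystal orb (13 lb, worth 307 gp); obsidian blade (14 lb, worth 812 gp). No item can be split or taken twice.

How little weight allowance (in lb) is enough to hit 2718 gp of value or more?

23

Need the lightest bundle worth ≥ 2718.
silk tapestry + pearl string + amber amulet + jade mask: 2796 value at 23 lb.
No combination under 23 lb hits 2718.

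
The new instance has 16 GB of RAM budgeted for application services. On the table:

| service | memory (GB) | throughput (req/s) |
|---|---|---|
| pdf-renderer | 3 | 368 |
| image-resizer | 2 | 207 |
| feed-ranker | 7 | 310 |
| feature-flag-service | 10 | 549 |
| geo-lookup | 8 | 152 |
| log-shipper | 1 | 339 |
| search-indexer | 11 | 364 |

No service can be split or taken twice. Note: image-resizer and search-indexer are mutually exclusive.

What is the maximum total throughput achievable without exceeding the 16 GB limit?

1463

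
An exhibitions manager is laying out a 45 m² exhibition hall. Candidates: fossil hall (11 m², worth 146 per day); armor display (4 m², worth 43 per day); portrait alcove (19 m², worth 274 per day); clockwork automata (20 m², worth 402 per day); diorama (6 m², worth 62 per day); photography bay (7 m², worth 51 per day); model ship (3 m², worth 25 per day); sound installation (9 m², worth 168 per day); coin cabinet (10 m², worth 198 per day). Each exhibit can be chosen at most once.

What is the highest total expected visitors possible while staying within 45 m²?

By expected visitors per m²: clockwork automata 20.10, coin cabinet 19.80, sound installation 18.67, portrait alcove 14.42 lead.
A density-first pass picks armor display + clockwork automata + sound installation + coin cabinet — 811 at 43 m².
Replace armor display with diorama: the trade gains 19 net, giving 830 at 45 m².
Next best is armor display + clockwork automata + sound installation + coin cabinet at 811 (43 m²) — short by 19.

830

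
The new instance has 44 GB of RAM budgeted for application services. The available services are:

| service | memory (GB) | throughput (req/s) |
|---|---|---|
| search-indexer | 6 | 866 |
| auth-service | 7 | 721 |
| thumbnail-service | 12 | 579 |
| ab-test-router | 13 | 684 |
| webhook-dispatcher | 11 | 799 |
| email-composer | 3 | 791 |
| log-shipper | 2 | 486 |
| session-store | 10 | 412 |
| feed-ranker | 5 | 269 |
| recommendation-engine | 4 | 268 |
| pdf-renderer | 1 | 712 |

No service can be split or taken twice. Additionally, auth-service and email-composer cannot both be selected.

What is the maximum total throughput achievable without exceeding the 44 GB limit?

4770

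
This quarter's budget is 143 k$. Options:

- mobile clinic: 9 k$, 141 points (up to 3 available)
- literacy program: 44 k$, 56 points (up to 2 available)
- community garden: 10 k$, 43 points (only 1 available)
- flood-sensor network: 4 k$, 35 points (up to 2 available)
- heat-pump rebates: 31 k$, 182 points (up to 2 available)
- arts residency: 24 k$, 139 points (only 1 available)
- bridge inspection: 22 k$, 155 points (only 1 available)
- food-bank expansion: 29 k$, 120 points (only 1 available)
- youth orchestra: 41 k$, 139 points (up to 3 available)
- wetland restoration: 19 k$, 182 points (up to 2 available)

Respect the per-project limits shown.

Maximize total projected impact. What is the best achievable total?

A density-first pass picks 3×mobile clinic + community garden + 2×flood-sensor network + heat-pump rebates + bridge inspection + 2×wetland restoration — 1237 at 136 k$.
The 18 k$ tied up in community garden and 2×flood-sensor network is better spent on arts residency — total rises to 1263 (142 k$).

1263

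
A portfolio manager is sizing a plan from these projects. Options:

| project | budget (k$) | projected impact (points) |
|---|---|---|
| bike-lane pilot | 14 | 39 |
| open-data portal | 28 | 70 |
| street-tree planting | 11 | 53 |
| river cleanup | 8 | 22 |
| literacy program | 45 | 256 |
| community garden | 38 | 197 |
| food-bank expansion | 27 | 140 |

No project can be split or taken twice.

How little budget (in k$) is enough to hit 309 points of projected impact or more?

Need the lightest bundle worth ≥ 309.
street-tree planting + literacy program: 309 projected impact at 56 k$.
Below 56 k$ the best achievable stays under 309.

56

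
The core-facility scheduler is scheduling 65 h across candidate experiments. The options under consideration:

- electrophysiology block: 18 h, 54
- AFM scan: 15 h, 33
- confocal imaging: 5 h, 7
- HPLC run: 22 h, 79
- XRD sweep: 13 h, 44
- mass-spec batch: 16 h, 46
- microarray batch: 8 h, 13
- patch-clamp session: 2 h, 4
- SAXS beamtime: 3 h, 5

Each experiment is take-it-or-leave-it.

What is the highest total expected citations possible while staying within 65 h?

195

Filling by ratio: electrophysiology block + confocal imaging + HPLC run + XRD sweep + patch-clamp session + SAXS beamtime for 193, with 2 h left unused.
Dropping confocal imaging and patch-clamp session frees 7 h; slotting in microarray batch (8 h) lifts the total to 195 at 64 h.
That's the maximum — no swap from here does better than 195.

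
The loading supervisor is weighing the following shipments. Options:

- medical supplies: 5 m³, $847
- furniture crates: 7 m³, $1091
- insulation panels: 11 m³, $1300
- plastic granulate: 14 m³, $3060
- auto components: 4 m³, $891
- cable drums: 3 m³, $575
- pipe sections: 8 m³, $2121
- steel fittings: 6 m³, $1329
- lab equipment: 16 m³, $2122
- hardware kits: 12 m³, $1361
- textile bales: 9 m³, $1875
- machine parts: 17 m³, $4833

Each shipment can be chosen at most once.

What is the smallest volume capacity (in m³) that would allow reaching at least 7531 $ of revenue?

Need the lightest bundle worth ≥ 7531.
auto components + pipe sections + machine parts: 7845 revenue at 29 m³.
Below 29 m³ the best achievable stays under 7531.

29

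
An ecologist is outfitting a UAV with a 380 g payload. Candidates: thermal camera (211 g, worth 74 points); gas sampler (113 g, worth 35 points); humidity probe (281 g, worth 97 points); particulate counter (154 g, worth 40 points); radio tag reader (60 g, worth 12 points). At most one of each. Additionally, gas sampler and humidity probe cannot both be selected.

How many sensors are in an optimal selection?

Best achievable data value is 114.
thermal camera + particulate counter hits 114 at 365 g.
Every optimal selection uses 2 sensors.

2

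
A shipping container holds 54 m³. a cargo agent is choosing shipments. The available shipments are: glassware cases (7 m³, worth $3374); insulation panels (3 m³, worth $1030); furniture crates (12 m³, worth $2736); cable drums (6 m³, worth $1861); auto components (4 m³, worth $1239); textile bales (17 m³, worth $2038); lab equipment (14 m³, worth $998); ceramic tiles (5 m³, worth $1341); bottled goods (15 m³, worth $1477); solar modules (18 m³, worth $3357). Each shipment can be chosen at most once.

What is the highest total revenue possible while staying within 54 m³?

Taking the top-ratio shipments first gives glassware cases + insulation panels + furniture crates + cable drums + auto components + textile bales + ceramic tiles for 13619 (54 m³).
Replace insulation panels and textile bales with solar modules: the trade gains 289 net, giving 13908 at 52 m³.

13908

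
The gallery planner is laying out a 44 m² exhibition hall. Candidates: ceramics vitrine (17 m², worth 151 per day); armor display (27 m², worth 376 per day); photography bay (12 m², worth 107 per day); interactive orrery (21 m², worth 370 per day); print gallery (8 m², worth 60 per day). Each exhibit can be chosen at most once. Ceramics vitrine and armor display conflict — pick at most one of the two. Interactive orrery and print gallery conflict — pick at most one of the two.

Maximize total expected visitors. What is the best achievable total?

521

Best packing: ceramics vitrine + interactive orrery — 38 m², 521 total.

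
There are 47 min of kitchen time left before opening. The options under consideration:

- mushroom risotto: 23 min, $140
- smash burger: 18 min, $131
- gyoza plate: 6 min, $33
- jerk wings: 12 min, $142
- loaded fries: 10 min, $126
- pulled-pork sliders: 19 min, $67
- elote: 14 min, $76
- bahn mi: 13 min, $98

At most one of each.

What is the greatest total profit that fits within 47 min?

432

Filling by ratio: gyoza plate + jerk wings + loaded fries + bahn mi for 399, with 6 min left unused.
Dropping bahn mi frees 13 min; slotting in smash burger (18 min) lifts the total to 432 at 46 min.
Every other selection either busts 47 min or fails to beat 432.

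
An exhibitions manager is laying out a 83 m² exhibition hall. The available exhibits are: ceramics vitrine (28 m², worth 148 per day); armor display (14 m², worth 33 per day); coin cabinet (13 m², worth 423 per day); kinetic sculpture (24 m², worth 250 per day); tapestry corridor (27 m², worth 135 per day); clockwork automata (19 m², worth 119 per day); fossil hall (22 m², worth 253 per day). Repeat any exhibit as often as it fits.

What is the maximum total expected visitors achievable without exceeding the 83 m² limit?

Density check — coin cabinet 32.54, fossil hall 11.50, kinetic sculpture 10.42 are the best per m².
The ratio ordering already packs tightly: 6×coin cabinet, 78 m², 2538.
The spare 5 m² is too small for any remaining exhibit, and no exchange beats 2538.

2538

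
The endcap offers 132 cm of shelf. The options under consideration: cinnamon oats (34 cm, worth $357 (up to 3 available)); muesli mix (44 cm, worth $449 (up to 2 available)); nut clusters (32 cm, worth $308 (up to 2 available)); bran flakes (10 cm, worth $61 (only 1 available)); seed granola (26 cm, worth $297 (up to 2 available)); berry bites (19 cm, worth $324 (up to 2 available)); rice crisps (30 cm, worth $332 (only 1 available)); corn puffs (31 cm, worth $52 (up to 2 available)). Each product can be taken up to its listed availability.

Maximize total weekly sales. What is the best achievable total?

Greedy by ratio would take bran flakes + 2×seed granola + 2×berry bites + rice crisps: 130 cm used, total 1635.
Dropping bran flakes and seed granola and rice crisps frees 66 cm; slotting in 2×cinnamon oats (68 cm) lifts the total to 1659 at 132 cm.
That's the maximum — no swap from here does better than 1659.

1659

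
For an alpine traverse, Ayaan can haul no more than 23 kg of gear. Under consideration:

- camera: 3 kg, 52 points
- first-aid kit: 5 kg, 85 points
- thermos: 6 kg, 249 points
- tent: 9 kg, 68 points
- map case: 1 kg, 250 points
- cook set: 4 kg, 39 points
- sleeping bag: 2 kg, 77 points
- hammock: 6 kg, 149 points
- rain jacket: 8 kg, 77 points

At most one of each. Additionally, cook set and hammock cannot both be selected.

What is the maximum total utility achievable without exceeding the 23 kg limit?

Density check — map case 250.00, thermos 41.50, sleeping bag 38.50, hammock 24.83 are the best per kg.
The ratio ordering already packs tightly: camera + first-aid kit + thermos + map case + sleeping bag + hammock, 23 kg, 862.
Next best is first-aid kit + thermos + map case + sleeping bag + hammock at 810 (20 kg) — short by 52.

862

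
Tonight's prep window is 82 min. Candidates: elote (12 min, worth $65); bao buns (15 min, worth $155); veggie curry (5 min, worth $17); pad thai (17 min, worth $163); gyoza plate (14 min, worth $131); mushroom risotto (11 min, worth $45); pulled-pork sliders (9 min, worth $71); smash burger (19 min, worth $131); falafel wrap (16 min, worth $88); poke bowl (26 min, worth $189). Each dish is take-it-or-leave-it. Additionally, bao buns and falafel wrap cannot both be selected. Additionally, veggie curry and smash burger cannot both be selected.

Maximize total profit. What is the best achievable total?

709

By profit per min: bao buns 10.33, pad thai 9.59, gyoza plate 9.36 lead.
Best packing: bao buns + pad thai + gyoza plate + pulled-pork sliders + poke bowl — 81 min, 709 total.
Every other selection either busts 82 min or breaks a pairing rule or fails to beat 709.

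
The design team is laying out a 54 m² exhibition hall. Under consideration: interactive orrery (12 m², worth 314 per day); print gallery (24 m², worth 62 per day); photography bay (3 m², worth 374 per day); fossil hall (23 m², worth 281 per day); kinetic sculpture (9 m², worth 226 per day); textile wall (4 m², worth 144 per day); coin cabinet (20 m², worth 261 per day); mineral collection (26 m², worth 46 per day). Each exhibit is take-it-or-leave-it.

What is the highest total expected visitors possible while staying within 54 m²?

Greedy by ratio would take interactive orrery + photography bay + kinetic sculpture + textile wall + coin cabinet: 48 m² used, total 1319.
Replace coin cabinet with fossil hall: the trade gains 20 net, giving 1339 at 51 m².
Runner-up interactive orrery + photography bay + kinetic sculpture + textile wall + coin cabinet tops out at 1319.

1339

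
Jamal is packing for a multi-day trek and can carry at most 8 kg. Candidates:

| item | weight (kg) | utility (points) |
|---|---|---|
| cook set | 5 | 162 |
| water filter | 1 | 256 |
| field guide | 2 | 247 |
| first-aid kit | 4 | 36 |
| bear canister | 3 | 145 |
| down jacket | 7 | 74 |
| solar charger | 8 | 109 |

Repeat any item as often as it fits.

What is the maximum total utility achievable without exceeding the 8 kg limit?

Ranking by ratio (utility/kg): water filter 256.00, field guide 123.50, bear canister 48.33, cook set 32.40.
Taking 8×water filter: 8 kg used, 2048 in utility.
Every other selection either busts 8 kg or fails to beat 2048.

2048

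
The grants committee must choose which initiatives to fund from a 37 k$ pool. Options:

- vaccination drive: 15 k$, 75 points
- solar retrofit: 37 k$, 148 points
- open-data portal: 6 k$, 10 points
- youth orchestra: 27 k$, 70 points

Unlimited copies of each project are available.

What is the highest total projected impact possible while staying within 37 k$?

Density check — vaccination drive 5.00, solar retrofit 4.00, youth orchestra 2.59 are the best per k$.
Taking 2×vaccination drive + open-data portal: 36 k$ used, 160 in projected impact.
That's the maximum — no swap from here does better than 160.

160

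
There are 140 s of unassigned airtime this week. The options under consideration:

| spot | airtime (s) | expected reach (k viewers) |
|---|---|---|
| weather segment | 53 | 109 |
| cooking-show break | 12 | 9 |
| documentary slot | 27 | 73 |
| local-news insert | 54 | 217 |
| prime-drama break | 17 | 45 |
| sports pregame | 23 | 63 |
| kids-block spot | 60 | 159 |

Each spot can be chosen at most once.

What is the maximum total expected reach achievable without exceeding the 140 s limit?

By expected reach per s: local-news insert 4.02, sports pregame 2.74, documentary slot 2.70, kids-block spot 2.65 lead.
A density-first pass picks cooking-show break + documentary slot + local-news insert + prime-drama break + sports pregame — 407 at 133 s.
Dropping cooking-show break and documentary slot and prime-drama break frees 56 s; slotting in kids-block spot (60 s) lifts the total to 439 at 137 s.
No other feasible combination exceeds 439.

439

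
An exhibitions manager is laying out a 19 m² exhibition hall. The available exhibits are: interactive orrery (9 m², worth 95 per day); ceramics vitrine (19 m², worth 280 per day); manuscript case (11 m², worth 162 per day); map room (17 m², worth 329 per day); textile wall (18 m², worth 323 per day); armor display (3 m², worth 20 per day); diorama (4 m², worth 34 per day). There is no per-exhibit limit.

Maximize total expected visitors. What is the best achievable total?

The ratio ordering already packs tightly: map room, 17 m², 329.
Nothing else within 19 m² beats 329.

329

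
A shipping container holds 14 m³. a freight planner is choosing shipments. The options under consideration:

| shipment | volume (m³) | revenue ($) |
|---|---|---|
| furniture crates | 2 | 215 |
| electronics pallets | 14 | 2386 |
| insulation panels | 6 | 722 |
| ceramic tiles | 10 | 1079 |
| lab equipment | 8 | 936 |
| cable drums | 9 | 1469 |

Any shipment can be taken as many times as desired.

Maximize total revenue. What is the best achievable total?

Electronics pallets uses 14 of the 14 m³ and totals 2386.

2386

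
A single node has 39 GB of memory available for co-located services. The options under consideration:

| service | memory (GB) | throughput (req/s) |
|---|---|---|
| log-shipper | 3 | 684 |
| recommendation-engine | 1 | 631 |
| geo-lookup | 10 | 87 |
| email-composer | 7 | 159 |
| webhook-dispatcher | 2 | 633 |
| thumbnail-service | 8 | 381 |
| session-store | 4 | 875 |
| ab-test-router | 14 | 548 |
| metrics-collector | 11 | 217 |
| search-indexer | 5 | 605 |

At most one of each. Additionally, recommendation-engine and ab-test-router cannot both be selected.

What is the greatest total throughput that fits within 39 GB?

4026

By throughput per GB: recommendation-engine 631.00, webhook-dispatcher 316.50, log-shipper 228.00, session-store 218.75 lead.
Taking log-shipper + recommendation-engine + webhook-dispatcher + thumbnail-service + session-store + metrics-collector + search-indexer: 34 GB used, 4026 in throughput.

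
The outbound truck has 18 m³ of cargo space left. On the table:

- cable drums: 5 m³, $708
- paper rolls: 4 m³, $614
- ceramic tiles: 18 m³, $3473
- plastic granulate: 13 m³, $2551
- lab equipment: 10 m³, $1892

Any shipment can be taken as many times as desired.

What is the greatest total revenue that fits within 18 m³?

Filling by ratio: paper rolls + plastic granulate for 3165, with 1 m³ left unused.
Dropping paper rolls and plastic granulate frees 17 m³; slotting in ceramic tiles (18 m³) lifts the total to 3473 at 18 m³.
No other feasible combination exceeds 3473.

3473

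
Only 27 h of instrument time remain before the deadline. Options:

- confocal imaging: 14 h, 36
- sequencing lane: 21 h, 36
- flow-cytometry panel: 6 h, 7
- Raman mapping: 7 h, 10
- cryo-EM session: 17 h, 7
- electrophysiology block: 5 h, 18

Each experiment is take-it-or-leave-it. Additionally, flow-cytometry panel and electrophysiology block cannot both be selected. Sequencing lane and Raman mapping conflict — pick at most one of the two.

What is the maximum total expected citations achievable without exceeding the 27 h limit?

64

The ratio ordering already packs tightly: confocal imaging + Raman mapping + electrophysiology block, 26 h, 64.
The closest alternative, confocal imaging + electrophysiology block, reaches only 54.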